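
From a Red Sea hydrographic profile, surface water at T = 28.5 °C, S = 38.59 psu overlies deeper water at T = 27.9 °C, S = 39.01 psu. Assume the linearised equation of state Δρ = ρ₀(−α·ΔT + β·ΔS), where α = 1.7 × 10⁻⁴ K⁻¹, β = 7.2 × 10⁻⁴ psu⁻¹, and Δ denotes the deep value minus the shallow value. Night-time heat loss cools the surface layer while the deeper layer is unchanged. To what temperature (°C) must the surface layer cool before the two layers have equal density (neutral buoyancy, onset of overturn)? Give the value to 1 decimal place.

Neutral buoyancy requires Δρ = 0, i.e. −α(T_deep − T_surf′) + β(S_deep − S_surf) = 0.
T_surf′ = T_deep − (β/α)·ΔS = 27.9 − (7.2 × 10⁻⁴/1.7 × 10⁻⁴)·(+0.42) = 26.121 °C.
Cooling required: 28.5 − (26.121) = 2.379 °C.

26.1 °C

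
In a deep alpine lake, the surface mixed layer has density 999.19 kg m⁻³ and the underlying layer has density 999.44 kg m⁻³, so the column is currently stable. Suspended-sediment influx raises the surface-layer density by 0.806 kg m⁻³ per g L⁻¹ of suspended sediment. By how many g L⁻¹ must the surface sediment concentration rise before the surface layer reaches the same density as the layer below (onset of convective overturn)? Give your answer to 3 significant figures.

Density deficit of the surface layer: 999.44 − 999.19 = 0.25 kg m⁻³.
Required change = 0.25 / 0.806 = 0.310 g L⁻¹.

0.310 g L⁻¹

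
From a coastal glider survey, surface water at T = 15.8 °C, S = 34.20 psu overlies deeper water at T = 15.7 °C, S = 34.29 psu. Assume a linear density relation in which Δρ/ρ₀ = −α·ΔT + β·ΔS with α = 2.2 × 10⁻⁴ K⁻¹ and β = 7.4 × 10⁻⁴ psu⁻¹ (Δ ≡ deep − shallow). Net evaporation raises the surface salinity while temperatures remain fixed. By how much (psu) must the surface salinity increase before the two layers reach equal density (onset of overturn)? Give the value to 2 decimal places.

0.12 psu

Neutral buoyancy requires −α(T_deep − T_surf) + β(S_deep − S_surf′) = 0.
S_surf′ = S_deep − (α/β)·ΔT = 34.29 − (2.2 × 10⁻⁴/7.4 × 10⁻⁴)·(-0.1) = 34.3197 psu.
Increase required: 34.3197 − 34.20 = 0.1197 psu.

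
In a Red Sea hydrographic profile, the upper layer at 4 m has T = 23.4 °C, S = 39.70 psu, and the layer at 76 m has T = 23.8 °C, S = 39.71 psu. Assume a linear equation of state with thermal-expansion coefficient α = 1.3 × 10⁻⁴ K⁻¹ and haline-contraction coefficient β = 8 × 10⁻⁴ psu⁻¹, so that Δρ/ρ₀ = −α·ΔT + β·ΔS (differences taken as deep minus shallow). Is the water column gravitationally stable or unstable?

unstable

ΔT = 23.8 − 23.4 = +0.4 K and ΔS = 39.71 − 39.70 = +0.01 psu (deep − shallow).
−αΔT = -5.20 × 10⁻⁵; βΔS = 8.00 × 10⁻⁶; sum Δρ/ρ₀ = -4.40 × 10⁻⁵.
Δρ/ρ₀ < 0, so Δρ < 0: deeper water is lighter → statically unstable; the column would overturn.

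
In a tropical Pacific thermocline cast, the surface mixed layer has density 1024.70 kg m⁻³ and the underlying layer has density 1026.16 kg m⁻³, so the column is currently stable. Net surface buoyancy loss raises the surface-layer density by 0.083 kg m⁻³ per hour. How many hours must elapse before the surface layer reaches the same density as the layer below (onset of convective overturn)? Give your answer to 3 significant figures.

17.6 hours

Density deficit of the surface layer: 1026.16 − 1024.70 = 1.46 kg m⁻³.
Required change = 1.46 / 0.083 = 17.6 hours.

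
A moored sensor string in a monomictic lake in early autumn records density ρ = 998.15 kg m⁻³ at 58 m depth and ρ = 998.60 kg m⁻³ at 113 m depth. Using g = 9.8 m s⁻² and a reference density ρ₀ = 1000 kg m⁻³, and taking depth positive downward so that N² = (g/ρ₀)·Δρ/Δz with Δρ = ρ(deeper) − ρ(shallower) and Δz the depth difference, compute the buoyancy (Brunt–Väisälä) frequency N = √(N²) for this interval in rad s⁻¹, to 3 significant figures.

8.95 × 10⁻³ rad s⁻¹

Δρ = 998.60 − 998.15 = 0.45 kg m⁻³ over Δz = 113 − 58 = 55 m.
N² = (9.8/1000) × (0.45/55) = 8.0182 × 10⁻⁵ s⁻².
N = √(8.0182 × 10⁻⁵) = 8.9544 × 10⁻³ rad s⁻¹ ≈ 8.95 × 10⁻³ rad s⁻¹.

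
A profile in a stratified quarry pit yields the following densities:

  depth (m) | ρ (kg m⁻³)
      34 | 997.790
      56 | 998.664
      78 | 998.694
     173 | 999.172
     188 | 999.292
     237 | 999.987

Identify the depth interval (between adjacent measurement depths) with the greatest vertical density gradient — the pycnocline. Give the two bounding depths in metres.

Compute the density gradient over each adjacent pair:
  34–56 m: Δρ/Δz = 0.874/22 = 0.040 kg m⁻⁴
  56–78 m: Δρ/Δz = 0.030/22 = 1.4 × 10⁻³ kg m⁻⁴
  78–173 m: Δρ/Δz = 0.478/95 = 5.0 × 10⁻³ kg m⁻⁴
  173–188 m: Δρ/Δz = 0.120/15 = 8.0 × 10⁻³ kg m⁻⁴
  188–237 m: Δρ/Δz = 0.695/49 = 0.014 kg m⁻⁴
The largest gradient is in the 34–56 m interval — the pycnocline.

34–56 m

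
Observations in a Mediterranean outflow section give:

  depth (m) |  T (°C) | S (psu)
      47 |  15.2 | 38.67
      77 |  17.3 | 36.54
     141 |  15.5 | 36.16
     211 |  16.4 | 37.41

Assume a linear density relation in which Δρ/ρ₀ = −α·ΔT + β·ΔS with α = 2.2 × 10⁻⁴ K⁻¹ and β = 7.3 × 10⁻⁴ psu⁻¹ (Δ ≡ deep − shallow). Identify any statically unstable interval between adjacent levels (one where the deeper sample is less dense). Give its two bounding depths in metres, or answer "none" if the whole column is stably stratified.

Evaluate Δρ/ρ₀ = −αΔT + βΔS across each adjacent pair:
  47–77 m: −αΔT+βΔS = −(2.2 × 10⁻⁴)(+2.1)+(7.3 × 10⁻⁴)(-2.13) = -2.0 × 10⁻³ → UNSTABLE
  77–141 m: −αΔT+βΔS = −(2.2 × 10⁻⁴)(-1.8)+(7.3 × 10⁻⁴)(-0.38) = 1.2 × 10⁻⁴ → stable
  141–211 m: −αΔT+βΔS = −(2.2 × 10⁻⁴)(+0.9)+(7.3 × 10⁻⁴)(+1.25) = 7.1 × 10⁻⁴ → stable
The 47–77 m interval has Δρ < 0: lighter water underlies denser water.

47–77 m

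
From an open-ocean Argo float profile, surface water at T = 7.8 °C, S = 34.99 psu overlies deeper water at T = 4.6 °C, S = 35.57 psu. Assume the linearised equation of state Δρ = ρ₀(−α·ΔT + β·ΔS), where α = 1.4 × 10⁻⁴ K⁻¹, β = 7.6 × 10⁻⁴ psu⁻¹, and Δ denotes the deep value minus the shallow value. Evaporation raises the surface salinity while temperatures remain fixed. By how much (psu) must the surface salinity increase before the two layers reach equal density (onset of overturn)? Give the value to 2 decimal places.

Neutral buoyancy requires −α(T_deep − T_surf) + β(S_deep − S_surf′) = 0.
S_surf′ = S_deep − (α/β)·ΔT = 35.57 − (1.4 × 10⁻⁴/7.6 × 10⁻⁴)·(-3.2) = 36.1595 psu.
Increase required: 36.1595 − 34.99 = 1.1695 psu.

1.17 psu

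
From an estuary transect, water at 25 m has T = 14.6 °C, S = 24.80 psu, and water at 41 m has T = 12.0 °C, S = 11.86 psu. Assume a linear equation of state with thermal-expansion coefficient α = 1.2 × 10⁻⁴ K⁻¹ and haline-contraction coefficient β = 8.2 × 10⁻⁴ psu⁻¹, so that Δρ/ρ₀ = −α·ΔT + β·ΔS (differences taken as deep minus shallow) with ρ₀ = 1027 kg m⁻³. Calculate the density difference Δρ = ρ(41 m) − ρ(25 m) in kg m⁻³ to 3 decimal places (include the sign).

ΔT = -2.6 K, ΔS = -12.94 psu (deep − shallow).
Δρ/ρ₀ = −(1.2 × 10⁻⁴)(-2.6) + (8.2 × 10⁻⁴)(-12.94) = -0.0102988.
Δρ = 1027 × (-0.0102988) = -10.577 kg m⁻³.
Negative Δρ: lighter below, statically unstable.

-10.577 kg m⁻³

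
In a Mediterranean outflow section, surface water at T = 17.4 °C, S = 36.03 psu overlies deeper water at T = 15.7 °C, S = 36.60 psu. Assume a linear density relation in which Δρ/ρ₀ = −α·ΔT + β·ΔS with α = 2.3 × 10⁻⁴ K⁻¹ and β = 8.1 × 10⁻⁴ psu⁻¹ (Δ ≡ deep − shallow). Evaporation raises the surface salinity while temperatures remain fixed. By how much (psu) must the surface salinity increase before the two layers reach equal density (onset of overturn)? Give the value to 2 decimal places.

1.05 psu

Neutral buoyancy requires −α(T_deep − T_surf) + β(S_deep − S_surf′) = 0.
S_surf′ = S_deep − (α/β)·ΔT = 36.60 − (2.3 × 10⁻⁴/8.1 × 10⁻⁴)·(-1.7) = 37.0827 psu.
Increase required: 37.0827 − 36.03 = 1.0527 psu.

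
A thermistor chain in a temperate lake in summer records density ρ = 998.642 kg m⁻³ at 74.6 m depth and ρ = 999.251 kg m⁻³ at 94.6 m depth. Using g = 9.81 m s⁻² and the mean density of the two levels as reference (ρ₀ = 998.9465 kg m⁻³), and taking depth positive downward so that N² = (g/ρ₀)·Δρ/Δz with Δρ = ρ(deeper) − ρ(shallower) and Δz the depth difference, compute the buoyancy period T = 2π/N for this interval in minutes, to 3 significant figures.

Δρ = 999.251 − 998.642 = 0.609 kg m⁻³ over Δz = 94.6 − 74.6 = 20 m.
N² = (9.81/998.9465) × (0.609/20) = 2.9903 × 10⁻⁴ s⁻².
N = √(2.9903 × 10⁻⁴) = 0.017292 rad s⁻¹, so T = 2π/N = 363.36 s = 6.0560 min ≈ 6.06 min.
N² > 0, so the interval is statically stable.

6.06 min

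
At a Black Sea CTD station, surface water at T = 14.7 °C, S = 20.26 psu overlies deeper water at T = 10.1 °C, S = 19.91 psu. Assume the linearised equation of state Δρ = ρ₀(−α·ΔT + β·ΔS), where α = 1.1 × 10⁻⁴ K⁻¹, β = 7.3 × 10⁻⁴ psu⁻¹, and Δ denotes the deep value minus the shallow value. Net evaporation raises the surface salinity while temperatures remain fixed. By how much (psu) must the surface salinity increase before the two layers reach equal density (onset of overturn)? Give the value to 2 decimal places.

Neutral buoyancy requires −α(T_deep − T_surf) + β(S_deep − S_surf′) = 0.
S_surf′ = S_deep − (α/β)·ΔT = 19.91 − (1.1 × 10⁻⁴/7.3 × 10⁻⁴)·(-4.6) = 20.6032 psu.
Increase required: 20.6032 − 20.26 = 0.3432 psu.

0.34 psu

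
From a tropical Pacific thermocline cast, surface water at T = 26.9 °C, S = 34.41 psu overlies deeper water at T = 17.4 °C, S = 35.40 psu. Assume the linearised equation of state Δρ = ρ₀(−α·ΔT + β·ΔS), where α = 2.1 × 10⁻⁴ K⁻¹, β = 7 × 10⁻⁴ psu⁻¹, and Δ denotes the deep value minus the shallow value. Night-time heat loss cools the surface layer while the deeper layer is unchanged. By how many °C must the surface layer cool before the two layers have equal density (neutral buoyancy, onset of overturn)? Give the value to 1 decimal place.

12.8 °C

Neutral buoyancy requires Δρ = 0, i.e. −α(T_deep − T_surf′) + β(S_deep − S_surf) = 0.
T_surf′ = T_deep − (β/α)·ΔS = 17.4 − (7 × 10⁻⁴/2.1 × 10⁻⁴)·(+0.99) = 14.100 °C.
Cooling required: 26.9 − (14.100) = 12.800 °C.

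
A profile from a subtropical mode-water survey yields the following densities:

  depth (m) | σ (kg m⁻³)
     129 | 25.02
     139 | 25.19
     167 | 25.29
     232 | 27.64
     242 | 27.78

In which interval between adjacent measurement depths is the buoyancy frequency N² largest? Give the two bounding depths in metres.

Compute the density gradient over each adjacent pair:
  129–139 m: Δρ/Δz = 0.17/10 = 0.017 kg m⁻⁴
  139–167 m: Δρ/Δz = 0.10/28 = 3.6 × 10⁻³ kg m⁻⁴
  167–232 m: Δρ/Δz = 2.35/65 = 0.036 kg m⁻⁴
  232–242 m: Δρ/Δz = 0.14/10 = 0.014 kg m⁻⁴
The largest gradient is in the 167–232 m interval — the pycnocline.

167–232 m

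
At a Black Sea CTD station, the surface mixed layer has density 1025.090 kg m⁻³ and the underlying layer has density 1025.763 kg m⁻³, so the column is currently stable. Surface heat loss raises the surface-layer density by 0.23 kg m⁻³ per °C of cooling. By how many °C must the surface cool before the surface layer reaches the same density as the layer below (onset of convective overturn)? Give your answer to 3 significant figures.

2.93 °C

Density deficit of the surface layer: 1025.763 − 1025.090 = 0.673 kg m⁻³.
Required change = 0.673 / 0.23 = 2.93 °C.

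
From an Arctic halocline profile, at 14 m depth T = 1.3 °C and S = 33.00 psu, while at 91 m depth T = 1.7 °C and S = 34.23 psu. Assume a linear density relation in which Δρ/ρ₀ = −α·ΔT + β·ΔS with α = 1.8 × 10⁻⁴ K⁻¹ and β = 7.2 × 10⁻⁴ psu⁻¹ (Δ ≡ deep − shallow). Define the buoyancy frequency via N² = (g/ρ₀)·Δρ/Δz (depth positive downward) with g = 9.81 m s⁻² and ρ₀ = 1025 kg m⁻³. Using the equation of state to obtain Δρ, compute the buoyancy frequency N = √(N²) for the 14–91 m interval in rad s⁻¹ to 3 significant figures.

0.0102 rad s⁻¹

ΔT = +0.4 K, ΔS = +1.23 psu (deep − shallow).
Δρ/ρ₀ = −αΔT + βΔS = -7.20 × 10⁻⁵ + 8.856 × 10⁻⁴ = 8.136 × 10⁻⁴, so Δρ ≈ 0.8339 kg m⁻³.
N² = (g/ρ₀)·Δρ/Δz = g·(Δρ/ρ₀)/Δz = 9.81 × 8.136 × 10⁻⁴ / 77 = 1.0365 × 10⁻⁴ s⁻².
N = √(1.0365 × 10⁻⁴) = 0.010181 rad s⁻¹ ≈ 0.0102 rad s⁻¹.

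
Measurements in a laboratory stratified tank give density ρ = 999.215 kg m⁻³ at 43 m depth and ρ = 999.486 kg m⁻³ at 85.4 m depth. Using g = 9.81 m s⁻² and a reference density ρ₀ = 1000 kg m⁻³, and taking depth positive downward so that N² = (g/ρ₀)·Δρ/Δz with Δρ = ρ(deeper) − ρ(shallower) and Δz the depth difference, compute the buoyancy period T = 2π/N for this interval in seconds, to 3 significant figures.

793 s

Δρ = 999.486 − 999.215 = 0.271 kg m⁻³ over Δz = 85.4 − 43 = 42.4 m.
N² = (9.81/1000) × (0.271/42.4) = 6.2701 × 10⁻⁵ s⁻².
N = √(6.2701 × 10⁻⁵) = 7.9184 × 10⁻³ rad s⁻¹, so T = 2π/N = 793.49 s ≈ 793 s.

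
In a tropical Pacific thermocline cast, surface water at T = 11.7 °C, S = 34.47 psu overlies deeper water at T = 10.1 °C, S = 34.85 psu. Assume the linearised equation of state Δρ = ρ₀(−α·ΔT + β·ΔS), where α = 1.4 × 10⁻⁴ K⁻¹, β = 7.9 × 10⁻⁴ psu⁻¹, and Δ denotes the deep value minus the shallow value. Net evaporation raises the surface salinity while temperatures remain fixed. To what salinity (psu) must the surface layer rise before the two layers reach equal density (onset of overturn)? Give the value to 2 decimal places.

35.13 psu

Neutral buoyancy requires −α(T_deep − T_surf) + β(S_deep − S_surf′) = 0.
S_surf′ = S_deep − (α/β)·ΔT = 34.85 − (1.4 × 10⁻⁴/7.9 × 10⁻⁴)·(-1.6) = 35.1335 psu.
Increase required: 35.1335 − 34.47 = 0.6635 psu.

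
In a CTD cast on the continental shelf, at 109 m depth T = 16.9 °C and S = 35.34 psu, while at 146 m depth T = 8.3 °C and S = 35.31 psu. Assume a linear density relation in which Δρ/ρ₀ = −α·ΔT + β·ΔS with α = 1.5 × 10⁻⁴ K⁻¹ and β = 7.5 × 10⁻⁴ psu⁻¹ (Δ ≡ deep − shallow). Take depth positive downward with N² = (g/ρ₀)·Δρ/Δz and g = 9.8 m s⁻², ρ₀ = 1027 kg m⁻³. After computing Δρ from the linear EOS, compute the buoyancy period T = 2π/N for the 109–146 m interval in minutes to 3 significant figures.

5.72 min

ΔT = -8.6 K, ΔS = -0.03 psu (deep − shallow).
Δρ/ρ₀ = −αΔT + βΔS = 1.29 × 10⁻³ − 2.25 × 10⁻⁵ = 1.2675 × 10⁻³, so Δρ ≈ 1.302 kg m⁻³.
N² = (g/ρ₀)·Δρ/Δz = g·(Δρ/ρ₀)/Δz = 9.8 × 1.2675 × 10⁻³ / 37 = 3.3572 × 10⁻⁴ s⁻².
N = √(3.3572 × 10⁻⁴) = 0.018323 rad s⁻¹ → T = 2π/N = 342.91 s = 5.7152 min ≈ 5.72 min.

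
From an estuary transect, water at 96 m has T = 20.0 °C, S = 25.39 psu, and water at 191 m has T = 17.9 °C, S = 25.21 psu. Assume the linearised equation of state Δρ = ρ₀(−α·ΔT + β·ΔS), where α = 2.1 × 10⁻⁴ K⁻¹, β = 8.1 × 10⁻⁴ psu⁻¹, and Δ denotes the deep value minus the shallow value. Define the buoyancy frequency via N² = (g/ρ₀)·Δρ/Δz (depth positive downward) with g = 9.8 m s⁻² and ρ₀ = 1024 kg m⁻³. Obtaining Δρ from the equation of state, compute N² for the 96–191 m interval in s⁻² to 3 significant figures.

3.05 × 10⁻⁵ s⁻²

ΔT = -2.1 K, ΔS = -0.18 psu (deep − shallow).
Δρ/ρ₀ = −αΔT + βΔS = 4.41 × 10⁻⁴ − 1.458 × 10⁻⁴ = 2.952 × 10⁻⁴, so Δρ ≈ 0.3023 kg m⁻³.
N² = (g/ρ₀)·Δρ/Δz = g·(Δρ/ρ₀)/Δz = 9.8 × 2.952 × 10⁻⁴ / 95 = 3.0452 × 10⁻⁵ s⁻² ≈ 3.05 × 10⁻⁵ s⁻².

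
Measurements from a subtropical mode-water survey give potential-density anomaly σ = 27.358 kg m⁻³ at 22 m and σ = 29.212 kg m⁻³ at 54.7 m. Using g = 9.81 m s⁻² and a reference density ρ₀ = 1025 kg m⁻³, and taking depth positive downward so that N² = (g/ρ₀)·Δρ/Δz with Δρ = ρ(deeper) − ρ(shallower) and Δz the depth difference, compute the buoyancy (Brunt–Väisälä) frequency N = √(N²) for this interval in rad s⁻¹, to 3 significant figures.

0.0233 rad s⁻¹

Δρ = 1029.212 − 1027.358 = 1.854 kg m⁻³ over Δz = 54.7 − 22 = 32.7 m.
N² = (9.81/1025) × (1.854/32.7) = 5.4263 × 10⁻⁴ s⁻².
N = √(5.4263 × 10⁻⁴) = 0.023294 rad s⁻¹ ≈ 0.0233 rad s⁻¹.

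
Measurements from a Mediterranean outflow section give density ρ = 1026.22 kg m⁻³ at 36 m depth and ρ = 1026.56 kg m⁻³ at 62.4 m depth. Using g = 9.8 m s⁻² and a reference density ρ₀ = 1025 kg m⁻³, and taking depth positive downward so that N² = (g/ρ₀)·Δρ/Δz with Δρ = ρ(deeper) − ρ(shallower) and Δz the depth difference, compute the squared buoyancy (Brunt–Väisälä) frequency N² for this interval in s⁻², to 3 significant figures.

Δρ = 1026.56 − 1026.22 = 0.34 kg m⁻³ over Δz = 62.4 − 36 = 26.4 m.
N² = (9.8/1025) × (0.34/26.4) = 1.2313 × 10⁻⁴ s⁻² ≈ 1.23 × 10⁻⁴ s⁻².
Since Δρ > 0 the layer is stably stratified.

1.23 × 10⁻⁴ s⁻²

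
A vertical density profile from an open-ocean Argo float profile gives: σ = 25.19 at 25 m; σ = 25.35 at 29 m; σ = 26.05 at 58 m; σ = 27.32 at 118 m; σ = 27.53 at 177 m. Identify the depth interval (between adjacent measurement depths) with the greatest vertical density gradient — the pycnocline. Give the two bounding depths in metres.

Compute the density gradient over each adjacent pair:
  25–29 m: Δρ/Δz = 0.16/4 = 0.040 kg m⁻⁴
  29–58 m: Δρ/Δz = 0.70/29 = 0.024 kg m⁻⁴
  58–118 m: Δρ/Δz = 1.27/60 = 0.021 kg m⁻⁴
  118–177 m: Δρ/Δz = 0.21/59 = 3.6 × 10⁻³ kg m⁻⁴
The largest gradient is in the 25–29 m interval — the pycnocline.

25–29 m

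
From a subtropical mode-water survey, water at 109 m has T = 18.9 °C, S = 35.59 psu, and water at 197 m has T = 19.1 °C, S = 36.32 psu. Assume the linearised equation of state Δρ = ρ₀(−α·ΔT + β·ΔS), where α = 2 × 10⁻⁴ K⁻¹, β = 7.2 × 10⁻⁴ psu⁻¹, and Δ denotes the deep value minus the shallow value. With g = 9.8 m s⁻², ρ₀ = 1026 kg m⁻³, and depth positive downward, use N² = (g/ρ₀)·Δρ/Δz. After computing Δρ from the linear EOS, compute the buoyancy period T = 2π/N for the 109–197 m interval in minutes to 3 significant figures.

14.2 min

ΔT = +0.2 K, ΔS = +0.73 psu (deep − shallow).
Δρ/ρ₀ = −αΔT + βΔS = -4.00 × 10⁻⁵ + 5.256 × 10⁻⁴ = 4.856 × 10⁻⁴, so Δρ ≈ 0.4982 kg m⁻³.
N² = (g/ρ₀)·Δρ/Δz = g·(Δρ/ρ₀)/Δz = 9.8 × 4.856 × 10⁻⁴ / 88 = 5.4078 × 10⁻⁵ s⁻².
N = √(5.4078 × 10⁻⁵) = 7.3538 × 10⁻³ rad s⁻¹ → T = 2π/N = 854.41 s = 14.240 min ≈ 14.2 min.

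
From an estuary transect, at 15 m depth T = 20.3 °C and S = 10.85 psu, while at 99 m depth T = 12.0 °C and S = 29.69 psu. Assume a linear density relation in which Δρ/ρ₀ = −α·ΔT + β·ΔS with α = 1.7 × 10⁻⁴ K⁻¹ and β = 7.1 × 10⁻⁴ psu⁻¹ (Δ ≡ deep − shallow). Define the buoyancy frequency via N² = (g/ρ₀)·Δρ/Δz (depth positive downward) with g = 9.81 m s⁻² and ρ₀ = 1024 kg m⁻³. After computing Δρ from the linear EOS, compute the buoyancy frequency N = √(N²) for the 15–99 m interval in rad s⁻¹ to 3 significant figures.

ΔT = -8.3 K, ΔS = +18.84 psu (deep − shallow).
Δρ/ρ₀ = −αΔT + βΔS = 1.411 × 10⁻³ + 0.0133764 = 0.0147874, so Δρ ≈ 15.14 kg m⁻³.
N² = (g/ρ₀)·Δρ/Δz = g·(Δρ/ρ₀)/Δz = 9.81 × 0.0147874 / 84 = 1.7270 × 10⁻³ s⁻².
N = √(1.7270 × 10⁻³) = 0.041557 rad s⁻¹ ≈ 0.0416 rad s⁻¹.

0.0416 rad s⁻¹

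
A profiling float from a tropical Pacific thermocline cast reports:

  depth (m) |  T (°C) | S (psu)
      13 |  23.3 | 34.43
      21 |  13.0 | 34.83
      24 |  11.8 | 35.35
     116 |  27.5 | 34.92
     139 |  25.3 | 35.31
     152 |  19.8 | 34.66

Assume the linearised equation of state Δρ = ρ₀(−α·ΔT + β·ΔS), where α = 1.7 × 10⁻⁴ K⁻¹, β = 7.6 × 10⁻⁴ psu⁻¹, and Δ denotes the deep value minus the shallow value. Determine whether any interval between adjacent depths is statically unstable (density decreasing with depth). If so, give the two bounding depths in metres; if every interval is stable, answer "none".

24–116 m

Evaluate Δρ/ρ₀ = −αΔT + βΔS across each adjacent pair:
  13–21 m: −αΔT+βΔS = −(1.7 × 10⁻⁴)(-10.3)+(7.6 × 10⁻⁴)(+0.40) = 2.1 × 10⁻³ → stable
  21–24 m: −αΔT+βΔS = −(1.7 × 10⁻⁴)(-1.2)+(7.6 × 10⁻⁴)(+0.52) = 6.0 × 10⁻⁴ → stable
  24–116 m: −αΔT+βΔS = −(1.7 × 10⁻⁴)(+15.7)+(7.6 × 10⁻⁴)(-0.43) = -3.0 × 10⁻³ → UNSTABLE
  116–139 m: −αΔT+βΔS = −(1.7 × 10⁻⁴)(-2.2)+(7.6 × 10⁻⁴)(+0.39) = 6.7 × 10⁻⁴ → stable
  139–152 m: −αΔT+βΔS = −(1.7 × 10⁻⁴)(-5.5)+(7.6 × 10⁻⁴)(-0.65) = 4.4 × 10⁻⁴ → stable
The 24–116 m interval has Δρ < 0: lighter water underlies denser water.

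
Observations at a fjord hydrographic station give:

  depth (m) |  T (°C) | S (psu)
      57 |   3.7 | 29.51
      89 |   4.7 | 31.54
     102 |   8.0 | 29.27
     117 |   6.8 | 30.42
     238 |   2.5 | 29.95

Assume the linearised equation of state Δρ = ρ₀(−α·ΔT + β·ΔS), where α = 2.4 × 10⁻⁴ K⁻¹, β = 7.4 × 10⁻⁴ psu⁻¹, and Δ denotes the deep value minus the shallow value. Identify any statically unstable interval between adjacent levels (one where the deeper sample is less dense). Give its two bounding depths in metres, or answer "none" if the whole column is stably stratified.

Evaluate Δρ/ρ₀ = −αΔT + βΔS across each adjacent pair:
  57–89 m: −αΔT+βΔS = −(2.4 × 10⁻⁴)(+1.0)+(7.4 × 10⁻⁴)(+2.03) = 1.3 × 10⁻³ → stable
  89–102 m: −αΔT+βΔS = −(2.4 × 10⁻⁴)(+3.3)+(7.4 × 10⁻⁴)(-2.27) = -2.5 × 10⁻³ → UNSTABLE
  102–117 m: −αΔT+βΔS = −(2.4 × 10⁻⁴)(-1.2)+(7.4 × 10⁻⁴)(+1.15) = 1.1 × 10⁻³ → stable
  117–238 m: −αΔT+βΔS = −(2.4 × 10⁻⁴)(-4.3)+(7.4 × 10⁻⁴)(-0.47) = 6.8 × 10⁻⁴ → stable
The 89–102 m interval has Δρ < 0: lighter water underlies denser water.

89–102 m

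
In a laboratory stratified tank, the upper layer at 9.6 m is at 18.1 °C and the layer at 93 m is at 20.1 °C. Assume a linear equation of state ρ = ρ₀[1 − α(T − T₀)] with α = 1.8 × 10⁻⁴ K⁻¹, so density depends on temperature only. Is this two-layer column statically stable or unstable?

ΔT = 20.1 − 18.1 = +2.0 K, so Δρ/ρ₀ = −αΔT = -3.60 × 10⁻⁴.
Δρ/ρ₀ < 0, so Δρ < 0: deeper water is lighter → statically unstable; the column would overturn.

unstable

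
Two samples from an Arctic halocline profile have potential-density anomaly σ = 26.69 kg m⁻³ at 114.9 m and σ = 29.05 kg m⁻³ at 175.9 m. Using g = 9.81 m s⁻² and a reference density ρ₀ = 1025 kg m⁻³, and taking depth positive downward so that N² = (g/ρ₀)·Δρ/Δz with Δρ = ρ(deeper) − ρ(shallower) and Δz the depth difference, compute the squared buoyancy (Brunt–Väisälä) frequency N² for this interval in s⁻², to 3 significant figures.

Δρ = 1029.05 − 1026.69 = 2.36 kg m⁻³ over Δz = 175.9 − 114.9 = 61 m.
N² = (9.81/1025) × (2.36/61) = 3.7028 × 10⁻⁴ s⁻² ≈ 3.70 × 10⁻⁴ s⁻².
N² > 0, so the interval is statically stable.

3.70 × 10⁻⁴ s⁻²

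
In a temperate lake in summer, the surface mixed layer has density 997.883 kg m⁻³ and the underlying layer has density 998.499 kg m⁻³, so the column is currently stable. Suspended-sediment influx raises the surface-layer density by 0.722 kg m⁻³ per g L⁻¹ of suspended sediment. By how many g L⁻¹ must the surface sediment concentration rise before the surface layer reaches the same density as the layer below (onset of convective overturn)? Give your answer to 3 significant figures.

0.853 g L⁻¹

Density deficit of the surface layer: 998.499 − 997.883 = 0.616 kg m⁻³.
Required change = 0.616 / 0.722 = 0.853 g L⁻¹.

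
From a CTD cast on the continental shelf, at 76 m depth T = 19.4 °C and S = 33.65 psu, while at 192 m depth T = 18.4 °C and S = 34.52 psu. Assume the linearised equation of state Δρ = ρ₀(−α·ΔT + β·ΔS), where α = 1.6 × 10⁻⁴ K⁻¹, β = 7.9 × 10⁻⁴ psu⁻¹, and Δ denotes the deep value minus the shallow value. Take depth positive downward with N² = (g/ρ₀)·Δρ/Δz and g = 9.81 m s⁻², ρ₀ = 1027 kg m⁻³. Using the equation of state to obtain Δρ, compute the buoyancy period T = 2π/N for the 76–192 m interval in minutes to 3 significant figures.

ΔT = -1.0 K, ΔS = +0.87 psu (deep − shallow).
Δρ/ρ₀ = −αΔT + βΔS = 1.60 × 10⁻⁴ + 6.873 × 10⁻⁴ = 8.473 × 10⁻⁴, so Δρ ≈ 0.8702 kg m⁻³.
N² = (g/ρ₀)·Δρ/Δz = g·(Δρ/ρ₀)/Δz = 9.81 × 8.473 × 10⁻⁴ / 116 = 7.1655 × 10⁻⁵ s⁻².
N = √(7.1655 × 10⁻⁵) = 8.4649 × 10⁻³ rad s⁻¹ → T = 2π/N = 742.26 s = 12.371 min ≈ 12.4 min.

12.4 min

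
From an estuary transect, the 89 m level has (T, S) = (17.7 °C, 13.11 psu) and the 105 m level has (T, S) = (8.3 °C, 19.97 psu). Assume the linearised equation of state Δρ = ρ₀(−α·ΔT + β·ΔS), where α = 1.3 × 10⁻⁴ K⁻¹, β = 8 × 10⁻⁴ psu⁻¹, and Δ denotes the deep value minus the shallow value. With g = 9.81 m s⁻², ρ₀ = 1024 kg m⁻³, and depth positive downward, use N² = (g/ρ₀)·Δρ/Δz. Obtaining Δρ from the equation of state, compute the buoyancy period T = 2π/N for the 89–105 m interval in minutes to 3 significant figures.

ΔT = -9.4 K, ΔS = +6.86 psu (deep − shallow).
Δρ/ρ₀ = −αΔT + βΔS = 1.222 × 10⁻³ + 5.488 × 10⁻³ = 6.71 × 10⁻³, so Δρ ≈ 6.871 kg m⁻³.
N² = (g/ρ₀)·Δρ/Δz = g·(Δρ/ρ₀)/Δz = 9.81 × 6.71 × 10⁻³ / 16 = 4.1141 × 10⁻³ s⁻².
N = √(4.1141 × 10⁻³) = 0.064141 rad s⁻¹ → T = 2π/N = 97.959 s = 1.6327 min ≈ 1.63 min.

1.63 min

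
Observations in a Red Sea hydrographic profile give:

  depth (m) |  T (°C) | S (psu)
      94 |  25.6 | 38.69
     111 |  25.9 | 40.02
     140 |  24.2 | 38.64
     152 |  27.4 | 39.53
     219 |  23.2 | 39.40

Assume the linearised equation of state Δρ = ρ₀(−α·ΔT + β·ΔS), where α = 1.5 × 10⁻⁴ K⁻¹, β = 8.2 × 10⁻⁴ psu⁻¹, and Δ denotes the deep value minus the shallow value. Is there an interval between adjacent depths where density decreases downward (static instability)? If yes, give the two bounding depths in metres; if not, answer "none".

Evaluate Δρ/ρ₀ = −αΔT + βΔS across each adjacent pair:
  94–111 m: −αΔT+βΔS = −(1.5 × 10⁻⁴)(+0.3)+(8.2 × 10⁻⁴)(+1.33) = 1.0 × 10⁻³ → stable
  111–140 m: −αΔT+βΔS = −(1.5 × 10⁻⁴)(-1.7)+(8.2 × 10⁻⁴)(-1.38) = -8.8 × 10⁻⁴ → UNSTABLE
  140–152 m: −αΔT+βΔS = −(1.5 × 10⁻⁴)(+3.2)+(8.2 × 10⁻⁴)(+0.89) = 2.5 × 10⁻⁴ → stable
  152–219 m: −αΔT+βΔS = −(1.5 × 10⁻⁴)(-4.2)+(8.2 × 10⁻⁴)(-0.13) = 5.2 × 10⁻⁴ → stable
The 111–140 m interval has Δρ < 0: lighter water underlies denser water.

111–140 m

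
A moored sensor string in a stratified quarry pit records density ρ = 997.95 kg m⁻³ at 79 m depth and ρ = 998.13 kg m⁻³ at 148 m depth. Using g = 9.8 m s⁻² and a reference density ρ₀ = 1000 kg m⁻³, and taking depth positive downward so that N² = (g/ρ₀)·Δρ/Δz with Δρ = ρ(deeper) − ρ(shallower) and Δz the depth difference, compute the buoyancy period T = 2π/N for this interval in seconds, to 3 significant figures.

1.24 × 10³ s

Δρ = 998.13 − 997.95 = 0.18 kg m⁻³ over Δz = 148 − 79 = 69 m.
N² = (9.8/1000) × (0.18/69) = 2.5565 × 10⁻⁵ s⁻².
N = √(2.5565 × 10⁻⁵) = 5.0562 × 10⁻³ rad s⁻¹, so T = 2π/N = 1.2427 × 10³ s ≈ 1.24 × 10³ s.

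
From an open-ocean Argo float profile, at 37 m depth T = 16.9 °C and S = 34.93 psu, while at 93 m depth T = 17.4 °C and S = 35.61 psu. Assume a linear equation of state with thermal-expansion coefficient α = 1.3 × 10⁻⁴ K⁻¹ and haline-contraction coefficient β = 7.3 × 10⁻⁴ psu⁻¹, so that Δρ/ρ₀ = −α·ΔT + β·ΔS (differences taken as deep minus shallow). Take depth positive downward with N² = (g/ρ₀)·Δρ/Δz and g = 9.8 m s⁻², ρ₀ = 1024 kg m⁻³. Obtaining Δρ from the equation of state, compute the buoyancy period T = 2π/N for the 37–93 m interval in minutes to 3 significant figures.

ΔT = +0.5 K, ΔS = +0.68 psu (deep − shallow).
Δρ/ρ₀ = −αΔT + βΔS = -6.50 × 10⁻⁵ + 4.964 × 10⁻⁴ = 4.314 × 10⁻⁴, so Δρ ≈ 0.4418 kg m⁻³.
N² = (g/ρ₀)·Δρ/Δz = g·(Δρ/ρ₀)/Δz = 9.8 × 4.314 × 10⁻⁴ / 56 = 7.5495 × 10⁻⁵ s⁻².
N = √(7.5495 × 10⁻⁵) = 8.6888 × 10⁻³ rad s⁻¹ → T = 2π/N = 723.14 s = 12.052 min ≈ 12.1 min.

12.1 min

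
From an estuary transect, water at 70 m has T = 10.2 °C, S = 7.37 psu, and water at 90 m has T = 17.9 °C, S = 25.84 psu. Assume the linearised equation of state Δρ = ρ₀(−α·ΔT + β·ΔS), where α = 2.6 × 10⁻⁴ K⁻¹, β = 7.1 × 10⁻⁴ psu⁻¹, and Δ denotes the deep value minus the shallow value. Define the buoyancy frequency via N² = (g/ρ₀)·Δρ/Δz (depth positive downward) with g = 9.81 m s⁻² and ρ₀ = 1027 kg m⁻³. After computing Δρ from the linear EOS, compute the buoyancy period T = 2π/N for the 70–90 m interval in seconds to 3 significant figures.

85.1 s

ΔT = +7.7 K, ΔS = +18.47 psu (deep − shallow).
Δρ/ρ₀ = −αΔT + βΔS = -2.002 × 10⁻³ + 0.0131137 = 0.0111117, so Δρ ≈ 11.41 kg m⁻³.
N² = (g/ρ₀)·Δρ/Δz = g·(Δρ/ρ₀)/Δz = 9.81 × 0.0111117 / 20 = 5.4503 × 10⁻³ s⁻².
N = √(5.4503 × 10⁻³) = 0.073826 rad s⁻¹ → T = 2π/N = 85.108 s ≈ 85.1 s.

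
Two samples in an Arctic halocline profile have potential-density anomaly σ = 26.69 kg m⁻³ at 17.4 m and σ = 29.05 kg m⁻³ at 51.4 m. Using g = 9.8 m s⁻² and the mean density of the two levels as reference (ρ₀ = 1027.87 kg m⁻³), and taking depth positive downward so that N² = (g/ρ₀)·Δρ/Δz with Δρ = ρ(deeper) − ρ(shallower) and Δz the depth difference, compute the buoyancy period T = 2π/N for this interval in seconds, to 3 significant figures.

Δρ = 1029.05 − 1026.69 = 2.36 kg m⁻³ over Δz = 51.4 − 17.4 = 34 m.
N² = (9.8/1027.87) × (2.36/34) = 6.6179 × 10⁻⁴ s⁻².
N = √(6.6179 × 10⁻⁴) = 0.025725 rad s⁻¹, so T = 2π/N = 244.24 s ≈ 244 s.

244 s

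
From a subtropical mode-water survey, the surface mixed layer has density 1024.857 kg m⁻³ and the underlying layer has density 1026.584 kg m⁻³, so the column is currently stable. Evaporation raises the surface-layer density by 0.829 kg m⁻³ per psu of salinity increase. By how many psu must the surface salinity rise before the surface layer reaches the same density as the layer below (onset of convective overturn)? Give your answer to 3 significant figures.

2.08 psu

Density deficit of the surface layer: 1026.584 − 1024.857 = 1.727 kg m⁻³.
Required change = 1.727 / 0.829 = 2.08 psu.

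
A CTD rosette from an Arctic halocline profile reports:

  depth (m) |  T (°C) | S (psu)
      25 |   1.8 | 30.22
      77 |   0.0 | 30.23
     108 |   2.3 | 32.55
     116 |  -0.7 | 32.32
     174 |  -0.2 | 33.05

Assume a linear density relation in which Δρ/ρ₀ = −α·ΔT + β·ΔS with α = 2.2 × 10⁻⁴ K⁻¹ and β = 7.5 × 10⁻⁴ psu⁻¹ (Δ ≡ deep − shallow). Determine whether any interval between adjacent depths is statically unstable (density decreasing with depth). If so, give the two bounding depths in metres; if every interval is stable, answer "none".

none

Evaluate Δρ/ρ₀ = −αΔT + βΔS across each adjacent pair:
  25–77 m: −αΔT+βΔS = −(2.2 × 10⁻⁴)(-1.8)+(7.5 × 10⁻⁴)(+0.01) = 4.0 × 10⁻⁴ → stable
  77–108 m: −αΔT+βΔS = −(2.2 × 10⁻⁴)(+2.3)+(7.5 × 10⁻⁴)(+2.32) = 1.2 × 10⁻³ → stable
  108–116 m: −αΔT+βΔS = −(2.2 × 10⁻⁴)(-3.0)+(7.5 × 10⁻⁴)(-0.23) = 4.9 × 10⁻⁴ → stable
  116–174 m: −αΔT+βΔS = −(2.2 × 10⁻⁴)(+0.5)+(7.5 × 10⁻⁴)(+0.73) = 4.4 × 10⁻⁴ → stable
Every interval has Δρ > 0: the column is stably stratified throughout.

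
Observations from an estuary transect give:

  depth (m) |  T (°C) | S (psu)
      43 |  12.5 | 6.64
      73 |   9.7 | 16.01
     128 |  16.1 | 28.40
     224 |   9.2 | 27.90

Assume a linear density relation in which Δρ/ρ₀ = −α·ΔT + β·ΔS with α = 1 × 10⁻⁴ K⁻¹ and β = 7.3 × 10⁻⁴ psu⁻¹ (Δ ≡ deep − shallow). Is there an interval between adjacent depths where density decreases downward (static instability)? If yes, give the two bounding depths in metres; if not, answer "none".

none

Evaluate Δρ/ρ₀ = −αΔT + βΔS across each adjacent pair:
  43–73 m: −αΔT+βΔS = −(1 × 10⁻⁴)(-2.8)+(7.3 × 10⁻⁴)(+9.37) = 7.1 × 10⁻³ → stable
  73–128 m: −αΔT+βΔS = −(1 × 10⁻⁴)(+6.4)+(7.3 × 10⁻⁴)(+12.39) = 8.4 × 10⁻³ → stable
  128–224 m: −αΔT+βΔS = −(1 × 10⁻⁴)(-6.9)+(7.3 × 10⁻⁴)(-0.50) = 3.3 × 10⁻⁴ → stable
Every interval has Δρ > 0: the column is stably stratified throughout.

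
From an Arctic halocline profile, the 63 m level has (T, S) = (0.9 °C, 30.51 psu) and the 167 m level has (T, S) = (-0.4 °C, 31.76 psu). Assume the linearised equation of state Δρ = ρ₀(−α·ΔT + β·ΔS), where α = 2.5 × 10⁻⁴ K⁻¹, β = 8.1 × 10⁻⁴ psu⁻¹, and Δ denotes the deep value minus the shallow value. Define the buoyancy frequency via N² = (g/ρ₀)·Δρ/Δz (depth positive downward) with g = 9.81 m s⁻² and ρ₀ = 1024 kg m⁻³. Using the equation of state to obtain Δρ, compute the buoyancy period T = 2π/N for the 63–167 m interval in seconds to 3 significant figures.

559 s

ΔT = -1.3 K, ΔS = +1.25 psu (deep − shallow).
Δρ/ρ₀ = −αΔT + βΔS = 3.25 × 10⁻⁴ + 1.0125 × 10⁻³ = 1.3375 × 10⁻³, so Δρ ≈ 1.370 kg m⁻³.
N² = (g/ρ₀)·Δρ/Δz = g·(Δρ/ρ₀)/Δz = 9.81 × 1.3375 × 10⁻³ / 104 = 1.2616 × 10⁻⁴ s⁻².
N = √(1.2616 × 10⁻⁴) = 0.011232 rad s⁻¹ → T = 2π/N = 559.40 s ≈ 559 s.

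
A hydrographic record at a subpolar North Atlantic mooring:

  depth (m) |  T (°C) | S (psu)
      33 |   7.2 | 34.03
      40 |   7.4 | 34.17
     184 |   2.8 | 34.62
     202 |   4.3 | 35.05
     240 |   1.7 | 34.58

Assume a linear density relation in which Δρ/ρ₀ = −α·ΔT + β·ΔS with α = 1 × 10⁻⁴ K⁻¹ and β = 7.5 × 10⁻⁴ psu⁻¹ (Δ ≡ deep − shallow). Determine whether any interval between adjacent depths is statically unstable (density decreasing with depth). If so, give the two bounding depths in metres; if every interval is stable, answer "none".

Evaluate Δρ/ρ₀ = −αΔT + βΔS across each adjacent pair:
  33–40 m: −αΔT+βΔS = −(1 × 10⁻⁴)(+0.2)+(7.5 × 10⁻⁴)(+0.14) = 8.5 × 10⁻⁵ → stable
  40–184 m: −αΔT+βΔS = −(1 × 10⁻⁴)(-4.6)+(7.5 × 10⁻⁴)(+0.45) = 8.0 × 10⁻⁴ → stable
  184–202 m: −αΔT+βΔS = −(1 × 10⁻⁴)(+1.5)+(7.5 × 10⁻⁴)(+0.43) = 1.7 × 10⁻⁴ → stable
  202–240 m: −αΔT+βΔS = −(1 × 10⁻⁴)(-2.6)+(7.5 × 10⁻⁴)(-0.47) = -9.2 × 10⁻⁵ → UNSTABLE
The 202–240 m interval has Δρ < 0: lighter water underlies denser water.

202–240 m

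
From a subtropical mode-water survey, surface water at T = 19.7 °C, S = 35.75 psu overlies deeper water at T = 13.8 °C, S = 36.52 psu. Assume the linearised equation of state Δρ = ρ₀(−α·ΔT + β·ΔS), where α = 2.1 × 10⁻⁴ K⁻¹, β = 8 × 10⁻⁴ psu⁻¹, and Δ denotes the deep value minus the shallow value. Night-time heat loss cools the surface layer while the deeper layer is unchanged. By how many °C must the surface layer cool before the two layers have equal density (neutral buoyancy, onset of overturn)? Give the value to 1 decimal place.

Neutral buoyancy requires Δρ = 0, i.e. −α(T_deep − T_surf′) + β(S_deep − S_surf) = 0.
T_surf′ = T_deep − (β/α)·ΔS = 13.8 − (8 × 10⁻⁴/2.1 × 10⁻⁴)·(+0.77) = 10.867 °C.
Cooling required: 19.7 − (10.867) = 8.833 °C.

8.8 °C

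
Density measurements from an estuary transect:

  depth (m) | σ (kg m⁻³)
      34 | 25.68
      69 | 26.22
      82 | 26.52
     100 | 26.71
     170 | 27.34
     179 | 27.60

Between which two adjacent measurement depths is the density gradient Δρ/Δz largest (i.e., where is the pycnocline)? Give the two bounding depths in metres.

Compute the density gradient over each adjacent pair:
  34–69 m: Δρ/Δz = 0.54/35 = 0.015 kg m⁻⁴
  69–82 m: Δρ/Δz = 0.30/13 = 0.023 kg m⁻⁴
  82–100 m: Δρ/Δz = 0.19/18 = 0.011 kg m⁻⁴
  100–170 m: Δρ/Δz = 0.63/70 = 9.0 × 10⁻³ kg m⁻⁴
  170–179 m: Δρ/Δz = 0.26/9 = 0.029 kg m⁻⁴
The largest gradient is in the 170–179 m interval — the pycnocline.

170–179 m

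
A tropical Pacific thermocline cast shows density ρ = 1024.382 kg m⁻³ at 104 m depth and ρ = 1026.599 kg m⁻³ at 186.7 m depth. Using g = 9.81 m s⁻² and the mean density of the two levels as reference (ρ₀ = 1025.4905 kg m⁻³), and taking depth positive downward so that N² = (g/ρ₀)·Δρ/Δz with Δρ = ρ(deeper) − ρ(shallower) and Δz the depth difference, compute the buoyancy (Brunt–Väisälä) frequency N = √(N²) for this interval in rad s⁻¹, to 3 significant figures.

0.0160 rad s⁻¹

Δρ = 1026.599 − 1024.382 = 2.217 kg m⁻³ over Δz = 186.7 − 104 = 82.7 m.
N² = (9.81/1025.4905) × (2.217/82.7) = 2.5645 × 10⁻⁴ s⁻².
N = √(2.5645 × 10⁻⁴) = 0.016014 rad s⁻¹ ≈ 0.0160 rad s⁻¹.
Since Δρ > 0 the layer is stably stratified.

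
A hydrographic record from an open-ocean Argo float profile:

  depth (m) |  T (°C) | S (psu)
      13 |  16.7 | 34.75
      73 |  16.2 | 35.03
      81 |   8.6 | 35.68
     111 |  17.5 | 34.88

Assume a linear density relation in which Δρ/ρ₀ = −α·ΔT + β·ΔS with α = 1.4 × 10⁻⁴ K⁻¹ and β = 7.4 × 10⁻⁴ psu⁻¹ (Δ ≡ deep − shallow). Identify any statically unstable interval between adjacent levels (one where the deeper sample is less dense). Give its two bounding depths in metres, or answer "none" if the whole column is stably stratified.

81–111 m

Evaluate Δρ/ρ₀ = −αΔT + βΔS across each adjacent pair:
  13–73 m: −αΔT+βΔS = −(1.4 × 10⁻⁴)(-0.5)+(7.4 × 10⁻⁴)(+0.28) = 2.8 × 10⁻⁴ → stable
  73–81 m: −αΔT+βΔS = −(1.4 × 10⁻⁴)(-7.6)+(7.4 × 10⁻⁴)(+0.65) = 1.5 × 10⁻³ → stable
  81–111 m: −αΔT+βΔS = −(1.4 × 10⁻⁴)(+8.9)+(7.4 × 10⁻⁴)(-0.80) = -1.8 × 10⁻³ → UNSTABLE
The 81–111 m interval has Δρ < 0: lighter water underlies denser water.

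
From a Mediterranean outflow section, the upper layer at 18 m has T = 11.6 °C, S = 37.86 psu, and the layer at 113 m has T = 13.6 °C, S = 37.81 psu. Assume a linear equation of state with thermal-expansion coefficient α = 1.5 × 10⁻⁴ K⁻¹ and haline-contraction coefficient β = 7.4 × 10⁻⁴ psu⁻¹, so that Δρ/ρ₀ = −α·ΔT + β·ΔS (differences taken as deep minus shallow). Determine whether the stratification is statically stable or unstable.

ΔT = 13.6 − 11.6 = +2.0 K and ΔS = 37.81 − 37.86 = -0.05 psu (deep − shallow).
−αΔT = -3.00 × 10⁻⁴; βΔS = -3.70 × 10⁻⁵; sum Δρ/ρ₀ = -3.37 × 10⁻⁴.
Δρ/ρ₀ < 0, so Δρ < 0: deeper water is lighter → statically unstable; the column would overturn.

unstable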